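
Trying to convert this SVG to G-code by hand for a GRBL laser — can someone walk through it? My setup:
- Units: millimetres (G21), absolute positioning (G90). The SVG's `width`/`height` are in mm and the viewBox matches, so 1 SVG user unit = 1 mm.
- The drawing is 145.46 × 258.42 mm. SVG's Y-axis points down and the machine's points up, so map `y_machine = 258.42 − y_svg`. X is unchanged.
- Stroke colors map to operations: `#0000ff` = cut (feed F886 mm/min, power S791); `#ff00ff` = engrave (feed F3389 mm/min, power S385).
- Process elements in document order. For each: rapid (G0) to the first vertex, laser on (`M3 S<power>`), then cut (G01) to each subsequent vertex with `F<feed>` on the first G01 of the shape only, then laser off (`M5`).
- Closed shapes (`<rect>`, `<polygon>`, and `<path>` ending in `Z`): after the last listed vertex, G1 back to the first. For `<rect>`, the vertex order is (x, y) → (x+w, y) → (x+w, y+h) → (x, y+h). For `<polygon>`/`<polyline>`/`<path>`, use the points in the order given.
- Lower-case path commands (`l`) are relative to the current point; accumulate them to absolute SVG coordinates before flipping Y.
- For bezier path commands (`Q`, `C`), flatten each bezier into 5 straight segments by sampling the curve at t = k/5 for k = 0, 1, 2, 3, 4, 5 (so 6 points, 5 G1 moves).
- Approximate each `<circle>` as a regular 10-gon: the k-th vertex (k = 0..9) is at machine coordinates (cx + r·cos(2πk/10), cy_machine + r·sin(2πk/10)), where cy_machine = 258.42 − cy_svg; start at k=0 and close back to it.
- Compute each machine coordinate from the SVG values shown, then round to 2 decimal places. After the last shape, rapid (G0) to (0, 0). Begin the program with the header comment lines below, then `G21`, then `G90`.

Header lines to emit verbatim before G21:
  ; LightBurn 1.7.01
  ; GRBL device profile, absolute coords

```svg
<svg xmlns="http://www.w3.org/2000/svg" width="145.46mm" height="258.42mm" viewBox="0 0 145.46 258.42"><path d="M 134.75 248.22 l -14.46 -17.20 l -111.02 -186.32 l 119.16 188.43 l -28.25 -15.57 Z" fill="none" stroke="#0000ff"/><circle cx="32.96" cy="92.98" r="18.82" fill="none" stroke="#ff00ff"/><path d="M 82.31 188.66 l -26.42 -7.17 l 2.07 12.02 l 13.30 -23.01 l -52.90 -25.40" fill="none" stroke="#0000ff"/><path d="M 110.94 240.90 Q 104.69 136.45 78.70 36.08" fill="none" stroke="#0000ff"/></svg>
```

1 u = 1 mm; y_m = 258.42 − y.

[1] `<path>` closed polygon, #0000ff→cut S791 F886: (134.75,10.20) → (120.29,27.40) → (9.27,213.72) → (128.43,25.29) → (100.18,40.86) → (134.75,10.20) (closed)

[2] `<circle>` circle, #ff00ff→engrave S385 F3389: (51.78,165.44) → (48.19,176.50) → (38.78,183.34) → (27.14,183.34) → (17.73,176.50) → (14.14,165.44) → (17.73,154.38) → (27.14,147.54) → (38.78,147.54) → (48.19,154.38) → (51.78,165.44) (closed)

[3] `<path>` open polyline, #0000ff→cut S791 F886: (82.31,69.76) → (55.89,76.93) → (57.96,64.91) → (71.26,87.92) → (18.36,113.32)

[4] `<path>` quadratic bezier, #0000ff→cut S791 F886: (110.94,17.52) → (107.65,59.14) → (102.78,100.43) → (96.33,141.39) → (88.31,182.03) → (78.70,222.34)

; LightBurn 1.7.01
; GRBL device profile, absolute coords
G21
G90
G0 X134.75 Y10.20
M3 S791
G01 X120.29 Y27.40 F886
G01 X9.27 Y213.72
G01 X128.43 Y25.29
G01 X100.18 Y40.86
G01 X134.75 Y10.20
M5
G0 X51.78 Y165.44
M3 S385
G01 X48.19 Y176.50 F3389
G01 X38.78 Y183.34
G01 X27.14 Y183.34
G01 X17.73 Y176.50
G01 X14.14 Y165.44
G01 X17.73 Y154.38
G01 X27.14 Y147.54
G01 X38.78 Y147.54
G01 X48.19 Y154.38
G01 X51.78 Y165.44
M5
G0 X82.31 Y69.76
M3 S791
G01 X55.89 Y76.93 F886
G01 X57.96 Y64.91
G01 X71.26 Y87.92
G01 X18.36 Y113.32
M5
G0 X110.94 Y17.52
M3 S791
G01 X107.65 Y59.14 F886
G01 X102.78 Y100.43
G01 X96.33 Y141.39
G01 X88.31 Y182.03
G01 X78.70 Y222.34
M5
G0 X0.00 Y0.00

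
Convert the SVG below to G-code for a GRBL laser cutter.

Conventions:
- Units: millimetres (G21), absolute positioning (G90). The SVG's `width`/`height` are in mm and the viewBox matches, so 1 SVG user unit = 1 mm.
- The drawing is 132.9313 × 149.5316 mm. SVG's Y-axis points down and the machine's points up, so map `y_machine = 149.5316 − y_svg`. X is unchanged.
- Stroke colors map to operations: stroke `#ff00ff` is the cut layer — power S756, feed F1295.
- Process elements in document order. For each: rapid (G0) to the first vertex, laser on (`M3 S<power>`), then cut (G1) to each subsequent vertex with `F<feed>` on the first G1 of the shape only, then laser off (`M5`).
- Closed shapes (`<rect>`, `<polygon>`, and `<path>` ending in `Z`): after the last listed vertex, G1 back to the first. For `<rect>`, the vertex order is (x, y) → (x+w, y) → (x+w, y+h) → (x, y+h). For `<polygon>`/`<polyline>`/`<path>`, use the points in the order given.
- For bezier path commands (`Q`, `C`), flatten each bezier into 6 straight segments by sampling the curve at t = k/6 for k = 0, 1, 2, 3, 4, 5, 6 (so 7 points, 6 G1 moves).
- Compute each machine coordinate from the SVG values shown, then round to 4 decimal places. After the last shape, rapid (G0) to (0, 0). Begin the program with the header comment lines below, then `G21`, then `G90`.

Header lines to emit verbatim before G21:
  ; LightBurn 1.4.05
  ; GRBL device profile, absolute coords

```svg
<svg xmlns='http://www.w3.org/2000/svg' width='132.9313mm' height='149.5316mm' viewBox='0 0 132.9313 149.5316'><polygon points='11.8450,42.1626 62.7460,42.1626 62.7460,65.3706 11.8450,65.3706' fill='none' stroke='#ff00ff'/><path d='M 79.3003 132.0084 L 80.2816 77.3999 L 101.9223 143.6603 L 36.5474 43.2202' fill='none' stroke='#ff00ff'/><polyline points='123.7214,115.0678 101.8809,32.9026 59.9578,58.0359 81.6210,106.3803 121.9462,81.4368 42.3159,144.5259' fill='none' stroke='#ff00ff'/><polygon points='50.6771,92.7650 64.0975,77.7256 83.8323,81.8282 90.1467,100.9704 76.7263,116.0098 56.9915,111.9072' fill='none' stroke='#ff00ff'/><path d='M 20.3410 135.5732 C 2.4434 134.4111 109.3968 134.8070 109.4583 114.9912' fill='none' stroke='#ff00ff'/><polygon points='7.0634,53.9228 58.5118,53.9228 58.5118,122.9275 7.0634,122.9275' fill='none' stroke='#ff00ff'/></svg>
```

; LightBurn 1.4.05
; GRBL device profile, absolute coords
G21
G90
G0 X11.8450 Y107.3690
M3 S756
G1 X62.7460 Y107.3690 F1295
G1 X62.7460 Y84.1610
G1 X11.8450 Y84.1610
G1 X11.8450 Y107.3690
M5
G0 X79.3003 Y17.5232
M3 S756
G1 X80.2816 Y72.1317 F1295
G1 X101.9223 Y5.8713
G1 X36.5474 Y106.3114
M5
G0 X123.7214 Y34.4638
M3 S756
G1 X101.8809 Y116.6290 F1295
G1 X59.9578 Y91.4957
G1 X81.6210 Y43.1513
G1 X121.9462 Y68.0948
G1 X42.3159 Y5.0057
M5
G0 X50.6771 Y56.7666
M3 S756
G1 X64.0975 Y71.8060 F1295
G1 X83.8323 Y67.7034
G1 X90.1467 Y48.5612
G1 X76.7263 Y33.5218
G1 X56.9915 Y37.6244
G1 X50.6771 Y56.7666
M5
G0 X20.3410 Y13.9584
M3 S756
G1 X20.7236 Y14.5104 F1295
G1 X35.4773 Y15.4075
G1 X58.1650 Y17.2543
G1 X82.3492 Y20.6555
G1 X101.5928 Y26.2160
G1 X109.4583 Y34.5404
M5
G0 X7.0634 Y95.6088
M3 S756
G1 X58.5118 Y95.6088 F1295
G1 X58.5118 Y26.6041
G1 X7.0634 Y26.6041
G1 X7.0634 Y95.6088
M5
G0 X0.0000 Y0.0000

Since the viewBox matches the mm dimensions, user units are millimetres directly. The only transform is the Y-flip y_m = 149.5316 − y_svg.

Shape 1 is a rectangle drawn with `<polygon>`. Its stroke #ff00ff means cut at S756, F1295. After flipping Y the toolpath is (11.8450,107.3690) → (62.7460,107.3690) → (62.7460,84.1610) → (11.8450,84.1610) → (11.8450,107.3690), returning to the start.

Shape 2 is a open polyline drawn with `<path>`. Its stroke #ff00ff means cut at S756, F1295. After flipping Y the toolpath is (79.3003,17.5232) → (80.2816,72.1317) → (101.9223,5.8713) → (36.5474,106.3114).

Shape 3 is a open polyline drawn with `<polyline>`. Its stroke #ff00ff means cut at S756, F1295. After flipping Y the toolpath is (123.7214,34.4638) → (101.8809,116.6290) → (59.9578,91.4957) → (81.6210,43.1513) → (121.9462,68.0948) → (42.3159,5.0057).

Shape 4 is a regular polygon drawn with `<polygon>`. Its stroke #ff00ff means cut at S756, F1295. After flipping Y the toolpath is (50.6771,56.7666) → (64.0975,71.8060) → (83.8323,67.7034) → (90.1467,48.5612) → (76.7263,33.5218) → (56.9915,37.6244) → (50.6771,56.7666), returning to the start.

Shape 5 is a cubic bezier drawn with `<path>`. Its stroke #ff00ff means cut at S756, F1295. After flipping Y the toolpath is (20.3410,13.9584) → (20.7236,14.5104) → (35.4773,15.4075) → (58.1650,17.2543) → (82.3492,20.6555) → (101.5928,26.2160) → (109.4583,34.5404).

Shape 6 is a rectangle drawn with `<polygon>`. Its stroke #ff00ff means cut at S756, F1295. After flipping Y the toolpath is (7.0634,95.6088) → (58.5118,95.6088) → (58.5118,26.6041) → (7.0634,26.6041) → (7.0634,95.6088), returning to the start.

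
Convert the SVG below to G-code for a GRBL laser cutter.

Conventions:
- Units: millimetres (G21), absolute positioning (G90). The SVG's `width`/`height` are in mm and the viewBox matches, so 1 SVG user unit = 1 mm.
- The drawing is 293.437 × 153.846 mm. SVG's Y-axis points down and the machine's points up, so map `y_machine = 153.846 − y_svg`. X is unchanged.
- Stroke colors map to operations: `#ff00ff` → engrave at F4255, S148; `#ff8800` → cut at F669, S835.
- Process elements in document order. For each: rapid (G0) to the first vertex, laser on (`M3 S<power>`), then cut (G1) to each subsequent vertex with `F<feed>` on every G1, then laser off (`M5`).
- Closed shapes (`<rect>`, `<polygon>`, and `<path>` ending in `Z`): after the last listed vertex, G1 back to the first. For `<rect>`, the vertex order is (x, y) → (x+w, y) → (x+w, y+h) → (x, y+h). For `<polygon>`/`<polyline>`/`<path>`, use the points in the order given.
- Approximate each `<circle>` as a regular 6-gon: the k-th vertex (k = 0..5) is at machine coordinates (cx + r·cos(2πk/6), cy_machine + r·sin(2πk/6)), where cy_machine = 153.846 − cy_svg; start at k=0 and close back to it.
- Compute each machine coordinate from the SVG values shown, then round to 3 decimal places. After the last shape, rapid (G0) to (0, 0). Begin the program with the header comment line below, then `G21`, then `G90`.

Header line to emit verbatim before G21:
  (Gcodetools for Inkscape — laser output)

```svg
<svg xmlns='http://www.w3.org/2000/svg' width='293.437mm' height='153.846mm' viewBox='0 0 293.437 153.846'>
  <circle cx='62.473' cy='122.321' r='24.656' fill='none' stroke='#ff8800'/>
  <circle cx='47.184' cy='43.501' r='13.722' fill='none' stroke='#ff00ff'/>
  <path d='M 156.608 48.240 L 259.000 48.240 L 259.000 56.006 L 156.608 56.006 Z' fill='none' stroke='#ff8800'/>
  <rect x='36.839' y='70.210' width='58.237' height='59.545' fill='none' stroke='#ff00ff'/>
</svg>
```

(Gcodetools for Inkscape — laser output)
G21
G90
G0 X87.129 Y31.525
M3 S835
G1 X74.801 Y52.878 F669
G1 X50.145 Y52.878 F669
G1 X37.817 Y31.525 F669
G1 X50.145 Y10.172 F669
G1 X74.801 Y10.172 F669
G1 X87.129 Y31.525 F669
M5
G0 X60.906 Y110.345
M3 S148
G1 X54.045 Y122.229 F4255
G1 X40.323 Y122.229 F4255
G1 X33.462 Y110.345 F4255
G1 X40.323 Y98.461 F4255
G1 X54.045 Y98.461 F4255
G1 X60.906 Y110.345 F4255
M5
G0 X156.608 Y105.606
M3 S835
G1 X259.000 Y105.606 F669
G1 X259.000 Y97.840 F669
G1 X156.608 Y97.840 F669
G1 X156.608 Y105.606 F669
M5
G0 X36.839 Y83.636
M3 S148
G1 X95.076 Y83.636 F4255
G1 X95.076 Y24.091 F4255
G1 X36.839 Y24.091 F4255
G1 X36.839 Y83.636 F4255
M5
G0 X0.000 Y0.000

Since the viewBox matches the mm dimensions, user units are millimetres directly. The only transform is the Y-flip y_m = 153.846 − y_svg.

Shape 1 is a circle drawn with `<circle>`. Its stroke #ff8800 means cut at S835, F669. After flipping Y the toolpath is (87.129,31.525) → (74.801,52.878) → (50.145,52.878) → (37.817,31.525) → (50.145,10.172) → (74.801,10.172) → (87.129,31.525), returning to the start.

Shape 2 is a circle drawn with `<circle>`. Its stroke #ff00ff means engrave at S148, F4255. After flipping Y the toolpath is (60.906,110.345) → (54.045,122.229) → (40.323,122.229) → (33.462,110.345) → (40.323,98.461) → (54.045,98.461) → (60.906,110.345), returning to the start.

Shape 3 is a rectangle drawn with `<path>`. Its stroke #ff8800 means cut at S835, F669. After flipping Y the toolpath is (156.608,105.606) → (259.000,105.606) → (259.000,97.840) → (156.608,97.840) → (156.608,105.606), returning to the start.

Shape 4 is a rectangle drawn with `<rect>`. Its stroke #ff00ff means engrave at S148, F4255. After flipping Y the toolpath is (36.839,83.636) → (95.076,83.636) → (95.076,24.091) → (36.839,24.091) → (36.839,83.636), returning to the start.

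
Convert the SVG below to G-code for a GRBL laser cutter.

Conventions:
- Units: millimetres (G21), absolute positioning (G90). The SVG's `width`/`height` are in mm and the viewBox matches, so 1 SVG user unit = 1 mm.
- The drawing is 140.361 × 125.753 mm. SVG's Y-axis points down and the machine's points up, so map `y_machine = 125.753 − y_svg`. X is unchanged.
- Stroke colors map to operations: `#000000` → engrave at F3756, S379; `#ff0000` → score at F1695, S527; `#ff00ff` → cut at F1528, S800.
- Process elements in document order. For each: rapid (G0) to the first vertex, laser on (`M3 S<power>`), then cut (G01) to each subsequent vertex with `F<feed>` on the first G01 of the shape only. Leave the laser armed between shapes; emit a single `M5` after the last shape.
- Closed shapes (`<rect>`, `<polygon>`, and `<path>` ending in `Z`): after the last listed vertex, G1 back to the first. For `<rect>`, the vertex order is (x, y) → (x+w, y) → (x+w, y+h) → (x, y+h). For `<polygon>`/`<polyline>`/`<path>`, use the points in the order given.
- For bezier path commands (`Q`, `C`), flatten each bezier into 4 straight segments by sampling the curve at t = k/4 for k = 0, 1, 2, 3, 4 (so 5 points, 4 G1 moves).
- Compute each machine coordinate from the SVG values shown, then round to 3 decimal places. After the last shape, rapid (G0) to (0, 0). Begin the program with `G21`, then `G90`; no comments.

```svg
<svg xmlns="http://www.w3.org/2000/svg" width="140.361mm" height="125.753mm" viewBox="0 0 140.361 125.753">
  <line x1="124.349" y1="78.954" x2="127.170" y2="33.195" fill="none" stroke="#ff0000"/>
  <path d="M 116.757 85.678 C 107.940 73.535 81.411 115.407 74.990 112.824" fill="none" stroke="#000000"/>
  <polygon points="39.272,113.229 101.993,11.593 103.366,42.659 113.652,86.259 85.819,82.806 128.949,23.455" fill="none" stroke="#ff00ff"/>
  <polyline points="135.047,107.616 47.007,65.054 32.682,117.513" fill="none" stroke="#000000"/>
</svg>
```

viewBox `0 0 140.361 125.753` with mm width/height → 1 unit = 1 mm. Flip: y_m = 125.753 − y_svg.

**Shape 1** — `<line>` line segment, stroke `#ff0000` → score (S527, F1695). Machine vertices: (124.349,46.799) → (127.170,92.558). Open path.

**Shape 2** — `<path>` cubic bezier, stroke `#000000` → engrave (S379, F3756). Control points (SVG): P0=(116.757,85.678), P1=(107.940,73.535), P2=(81.411,115.407), P3=(74.990,112.824); sampled at t=k/4. Machine vertices: (116.757,40.075) → (107.414,40.593) → (94.975,30.087) → (82.985,17.788) → (74.990,12.929). Open path.

**Shape 3** — `<polygon>` closed polygon, stroke `#ff00ff` → cut (S800, F1528). Machine vertices: (39.272,12.524) → (101.993,114.160) → (103.366,83.094) → (113.652,39.494) → (85.819,42.947) → (128.949,102.298) → (39.272,12.524). Closed: final G1 returns to the first vertex.

**Shape 4** — `<polyline>` open polyline, stroke `#000000` → engrave (S379, F3756). Machine vertices: (135.047,18.137) → (47.007,60.699) → (32.682,8.240). Open path.

G21
G90
G0 X124.349 Y46.799
M3 S527
G01 X127.170 Y92.558 F1695
G0 X116.757 Y40.075
M3 S379
G01 X107.414 Y40.593 F3756
G01 X94.975 Y30.087
G01 X82.985 Y17.788
G01 X74.990 Y12.929
G0 X39.272 Y12.524
M3 S800
G01 X101.993 Y114.160 F1528
G01 X103.366 Y83.094
G01 X113.652 Y39.494
G01 X85.819 Y42.947
G01 X128.949 Y102.298
G01 X39.272 Y12.524
G0 X135.047 Y18.137
M3 S379
G01 X47.007 Y60.699 F3756
G01 X32.682 Y8.240
M5
G0 X0.000 Y0.000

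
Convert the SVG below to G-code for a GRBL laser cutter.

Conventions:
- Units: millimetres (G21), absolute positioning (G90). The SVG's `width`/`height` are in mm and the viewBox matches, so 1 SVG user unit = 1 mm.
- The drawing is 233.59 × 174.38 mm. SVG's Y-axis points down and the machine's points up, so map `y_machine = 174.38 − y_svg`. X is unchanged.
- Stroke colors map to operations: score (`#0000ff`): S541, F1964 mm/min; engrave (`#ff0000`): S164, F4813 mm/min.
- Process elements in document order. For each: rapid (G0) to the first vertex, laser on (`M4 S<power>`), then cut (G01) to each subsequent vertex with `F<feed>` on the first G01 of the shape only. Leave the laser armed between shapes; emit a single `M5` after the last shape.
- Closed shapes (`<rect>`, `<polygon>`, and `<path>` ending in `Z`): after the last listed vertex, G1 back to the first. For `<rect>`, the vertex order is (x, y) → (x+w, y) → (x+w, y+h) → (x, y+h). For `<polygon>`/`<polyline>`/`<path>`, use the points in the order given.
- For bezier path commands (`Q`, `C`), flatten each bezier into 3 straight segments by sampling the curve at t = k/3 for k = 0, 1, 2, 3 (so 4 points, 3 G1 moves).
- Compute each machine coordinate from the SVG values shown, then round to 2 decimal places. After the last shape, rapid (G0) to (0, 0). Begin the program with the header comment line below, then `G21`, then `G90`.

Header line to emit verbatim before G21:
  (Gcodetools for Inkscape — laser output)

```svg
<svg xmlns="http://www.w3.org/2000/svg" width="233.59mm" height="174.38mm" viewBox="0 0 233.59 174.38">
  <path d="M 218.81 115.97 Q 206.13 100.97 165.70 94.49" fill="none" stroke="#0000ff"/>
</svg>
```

(Gcodetools for Inkscape — laser output)
G21
G90
G0 X218.81 Y58.41
M4 S541
G01 X207.27 Y67.46 F1964
G01 X189.57 Y74.62
G01 X165.70 Y79.89
M5
G0 X0.00 Y0.00

Since the viewBox matches the mm dimensions, user units are millimetres directly. The only transform is the Y-flip y_m = 174.38 − y_svg.

Shape 1 is a quadratic bezier drawn with `<path>`. Its stroke #0000ff means score at S541, F1964. After flipping Y the toolpath is (218.81,58.41) → (207.27,67.46) → (189.57,74.62) → (165.70,79.89).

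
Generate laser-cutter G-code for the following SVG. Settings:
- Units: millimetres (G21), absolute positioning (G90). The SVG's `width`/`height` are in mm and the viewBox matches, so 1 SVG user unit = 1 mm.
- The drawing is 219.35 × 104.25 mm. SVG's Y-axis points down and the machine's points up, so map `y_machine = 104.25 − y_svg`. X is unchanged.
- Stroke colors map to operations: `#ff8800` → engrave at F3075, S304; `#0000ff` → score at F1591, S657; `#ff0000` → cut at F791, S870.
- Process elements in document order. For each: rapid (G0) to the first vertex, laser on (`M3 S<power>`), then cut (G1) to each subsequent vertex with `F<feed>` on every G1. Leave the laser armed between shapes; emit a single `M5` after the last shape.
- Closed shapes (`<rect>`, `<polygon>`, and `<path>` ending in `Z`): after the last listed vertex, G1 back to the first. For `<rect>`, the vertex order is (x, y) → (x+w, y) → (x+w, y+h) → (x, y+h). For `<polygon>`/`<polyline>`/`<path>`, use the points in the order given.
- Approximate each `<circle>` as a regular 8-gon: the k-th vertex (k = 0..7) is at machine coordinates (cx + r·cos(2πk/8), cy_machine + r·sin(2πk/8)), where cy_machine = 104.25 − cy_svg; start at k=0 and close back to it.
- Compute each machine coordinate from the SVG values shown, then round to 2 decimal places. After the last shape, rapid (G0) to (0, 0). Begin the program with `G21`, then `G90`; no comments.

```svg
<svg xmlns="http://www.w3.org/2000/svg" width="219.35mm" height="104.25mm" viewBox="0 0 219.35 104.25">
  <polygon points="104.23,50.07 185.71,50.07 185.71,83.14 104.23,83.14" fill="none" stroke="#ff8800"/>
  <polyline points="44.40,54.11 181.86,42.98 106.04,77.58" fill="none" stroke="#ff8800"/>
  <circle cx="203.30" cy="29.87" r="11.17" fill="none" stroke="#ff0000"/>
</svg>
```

G21
G90
G0 X104.23 Y54.18
M3 S304
G1 X185.71 Y54.18 F3075
G1 X185.71 Y21.11 F3075
G1 X104.23 Y21.11 F3075
G1 X104.23 Y54.18 F3075
G0 X44.40 Y50.14
M3 S304
G1 X181.86 Y61.27 F3075
G1 X106.04 Y26.67 F3075
G0 X214.47 Y74.38
M3 S870
G1 X211.20 Y82.28 F791
G1 X203.30 Y85.55 F791
G1 X195.40 Y82.28 F791
G1 X192.13 Y74.38 F791
G1 X195.40 Y66.48 F791
G1 X203.30 Y63.21 F791
G1 X211.20 Y66.48 F791
G1 X214.47 Y74.38 F791
M5
G0 X0.00 Y0.00

Since the viewBox matches the mm dimensions, user units are millimetres directly. The only transform is the Y-flip y_m = 104.25 − y_svg.

Shape 1 is a rectangle drawn with `<polygon>`. Its stroke #ff8800 means engrave at S304, F3075. After flipping Y the toolpath is (104.23,54.18) → (185.71,54.18) → (185.71,21.11) → (104.23,21.11) → (104.23,54.18), returning to the start.

Shape 2 is a open polyline drawn with `<polyline>`. Its stroke #ff8800 means engrave at S304, F3075. After flipping Y the toolpath is (44.40,50.14) → (181.86,61.27) → (106.04,26.67).

Shape 3 is a circle drawn with `<circle>`. Its stroke #ff0000 means cut at S870, F791. After flipping Y the toolpath is (214.47,74.38) → (211.20,82.28) → (203.30,85.55) → (195.40,82.28) → (192.13,74.38) → (195.40,66.48) → (203.30,63.21) → (211.20,66.48) → (214.47,74.38), returning to the start.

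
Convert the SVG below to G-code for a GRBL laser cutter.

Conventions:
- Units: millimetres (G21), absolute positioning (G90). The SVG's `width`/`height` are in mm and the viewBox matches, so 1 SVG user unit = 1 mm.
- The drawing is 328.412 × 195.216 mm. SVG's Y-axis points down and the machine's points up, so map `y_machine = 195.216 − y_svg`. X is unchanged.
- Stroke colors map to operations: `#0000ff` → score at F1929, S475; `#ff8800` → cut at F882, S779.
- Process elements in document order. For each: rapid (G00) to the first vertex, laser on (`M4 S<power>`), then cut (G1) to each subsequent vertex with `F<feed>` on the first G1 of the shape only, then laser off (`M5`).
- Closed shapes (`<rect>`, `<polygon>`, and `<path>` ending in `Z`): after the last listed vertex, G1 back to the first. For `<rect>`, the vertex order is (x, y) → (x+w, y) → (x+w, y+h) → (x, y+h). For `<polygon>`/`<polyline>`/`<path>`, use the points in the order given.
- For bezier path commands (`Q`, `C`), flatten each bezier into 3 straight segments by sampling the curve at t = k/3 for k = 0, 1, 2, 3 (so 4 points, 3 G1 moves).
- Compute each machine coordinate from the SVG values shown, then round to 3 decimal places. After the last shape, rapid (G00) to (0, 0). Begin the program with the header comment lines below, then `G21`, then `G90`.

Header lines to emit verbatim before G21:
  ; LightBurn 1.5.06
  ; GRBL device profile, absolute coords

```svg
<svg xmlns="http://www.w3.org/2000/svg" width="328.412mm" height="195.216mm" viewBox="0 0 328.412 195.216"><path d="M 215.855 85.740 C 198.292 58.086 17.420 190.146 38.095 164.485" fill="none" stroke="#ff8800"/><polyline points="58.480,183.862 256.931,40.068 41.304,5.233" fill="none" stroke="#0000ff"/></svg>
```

viewBox `0 0 328.412 195.216` with mm width/height → 1 unit = 1 mm. Flip: y_m = 195.216 − y_svg.

**Shape 1** — `<path>` cubic bezier, stroke `#ff8800` → cut (S779, F882). Control points (SVG): P0=(215.855,85.740), P1=(198.292,58.086), P2=(17.420,190.146), P3=(38.095,164.485); sampled at t=k/3. Machine vertices: (215.855,109.476) → (157.369,95.649) → (71.089,45.887) → (38.095,30.731). Open path.

**Shape 2** — `<polyline>` open polyline, stroke `#0000ff` → score (S475, F1929). Machine vertices: (58.480,11.354) → (256.931,155.148) → (41.304,189.983). Open path.

; LightBurn 1.5.06
; GRBL device profile, absolute coords
G21
G90
G00 X215.855 Y109.476
M4 S779
G1 X157.369 Y95.649 F882
G1 X71.089 Y45.887
G1 X38.095 Y30.731
M5
G00 X58.480 Y11.354
M4 S475
G1 X256.931 Y155.148 F1929
G1 X41.304 Y189.983
M5
G00 X0.000 Y0.000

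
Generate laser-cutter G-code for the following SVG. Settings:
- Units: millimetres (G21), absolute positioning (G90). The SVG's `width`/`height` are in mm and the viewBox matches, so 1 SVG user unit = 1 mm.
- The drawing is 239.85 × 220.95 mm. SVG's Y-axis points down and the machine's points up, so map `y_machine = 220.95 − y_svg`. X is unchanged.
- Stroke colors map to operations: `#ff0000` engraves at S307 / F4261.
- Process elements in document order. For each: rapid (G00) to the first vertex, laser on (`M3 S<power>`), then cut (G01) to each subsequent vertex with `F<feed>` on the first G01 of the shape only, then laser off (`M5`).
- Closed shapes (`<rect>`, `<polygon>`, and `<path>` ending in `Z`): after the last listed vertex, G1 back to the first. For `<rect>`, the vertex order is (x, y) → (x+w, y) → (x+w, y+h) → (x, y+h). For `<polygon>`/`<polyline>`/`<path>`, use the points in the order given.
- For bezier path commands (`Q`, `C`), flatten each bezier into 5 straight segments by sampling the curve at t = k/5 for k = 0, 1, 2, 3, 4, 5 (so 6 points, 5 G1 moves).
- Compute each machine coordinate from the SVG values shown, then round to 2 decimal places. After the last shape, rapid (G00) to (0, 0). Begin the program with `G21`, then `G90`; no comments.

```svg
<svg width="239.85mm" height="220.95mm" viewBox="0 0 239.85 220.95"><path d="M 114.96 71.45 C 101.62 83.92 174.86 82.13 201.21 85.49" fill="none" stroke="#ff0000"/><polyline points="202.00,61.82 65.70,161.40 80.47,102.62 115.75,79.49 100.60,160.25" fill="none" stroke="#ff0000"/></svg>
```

G21
G90
G00 X114.96 Y149.50
M3 S307
G01 X116.28 Y143.57 F4261
G01 X131.97 Y140.14
G01 X155.62 Y138.26
G01 X180.84 Y137.01
G01 X201.21 Y135.46
M5
G00 X202.00 Y159.13
M3 S307
G01 X65.70 Y59.55 F4261
G01 X80.47 Y118.33
G01 X115.75 Y141.46
G01 X100.60 Y60.70
M5
G00 X0.00 Y0.00

viewBox `0 0 239.85 220.95` with mm width/height → 1 unit = 1 mm. Flip: y_m = 220.95 − y_svg.

**Shape 1** — `<path>` cubic bezier, stroke `#ff0000` → engrave (S307, F4261). Control points (SVG): P0=(114.96,71.45), P1=(101.62,83.92), P2=(174.86,82.13), P3=(201.21,85.49); sampled at t=k/5. Machine vertices: (114.96,149.50) → (116.28,143.57) → (131.97,140.14) → (155.62,138.26) → (180.84,137.01) → (201.21,135.46). Open path.

**Shape 2** — `<polyline>` open polyline, stroke `#ff0000` → engrave (S307, F4261). Machine vertices: (202.00,159.13) → (65.70,59.55) → (80.47,118.33) → (115.75,141.46) → (100.60,60.70). Open path.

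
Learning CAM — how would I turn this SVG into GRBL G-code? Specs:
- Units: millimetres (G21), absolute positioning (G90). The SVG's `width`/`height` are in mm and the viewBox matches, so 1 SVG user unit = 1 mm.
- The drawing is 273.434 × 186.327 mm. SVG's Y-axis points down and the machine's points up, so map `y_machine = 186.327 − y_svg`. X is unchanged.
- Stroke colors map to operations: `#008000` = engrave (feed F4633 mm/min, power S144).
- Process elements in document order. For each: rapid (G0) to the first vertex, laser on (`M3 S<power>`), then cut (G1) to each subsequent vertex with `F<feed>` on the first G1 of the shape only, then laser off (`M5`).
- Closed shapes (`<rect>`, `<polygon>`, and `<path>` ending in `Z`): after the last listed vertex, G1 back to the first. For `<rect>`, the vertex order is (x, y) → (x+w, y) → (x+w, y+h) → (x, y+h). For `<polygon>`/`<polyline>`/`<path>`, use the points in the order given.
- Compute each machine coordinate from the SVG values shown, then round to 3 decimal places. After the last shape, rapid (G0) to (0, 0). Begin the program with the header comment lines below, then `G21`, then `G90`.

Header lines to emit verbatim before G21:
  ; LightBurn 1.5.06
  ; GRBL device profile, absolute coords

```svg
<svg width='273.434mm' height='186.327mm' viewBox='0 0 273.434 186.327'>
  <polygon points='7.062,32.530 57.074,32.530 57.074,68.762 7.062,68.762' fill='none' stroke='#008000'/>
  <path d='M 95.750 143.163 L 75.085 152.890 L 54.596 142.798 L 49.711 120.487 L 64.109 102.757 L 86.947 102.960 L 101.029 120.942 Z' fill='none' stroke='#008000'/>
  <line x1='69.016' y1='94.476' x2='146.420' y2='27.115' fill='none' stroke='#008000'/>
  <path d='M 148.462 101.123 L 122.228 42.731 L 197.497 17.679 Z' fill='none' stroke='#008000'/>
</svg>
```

1 u = 1 mm; y_m = 186.327 − y.

[1] `<polygon>` rectangle, #008000→engrave S144 F4633: (7.062,153.797) → (57.074,153.797) → (57.074,117.565) → (7.062,117.565) → (7.062,153.797) (closed)

[2] `<path>` regular polygon, #008000→engrave S144 F4633: (95.750,43.164) → (75.085,33.437) → (54.596,43.529) → (49.711,65.840) → (64.109,83.570) → (86.947,83.367) → (101.029,65.385) → (95.750,43.164) (closed)

[3] `<line>` line segment, #008000→engrave S144 F4633: (69.016,91.851) → (146.420,159.212)

[4] `<path>` closed polygon, #008000→engrave S144 F4633: (148.462,85.204) → (122.228,143.596) → (197.497,168.648) → (148.462,85.204) (closed)

; LightBurn 1.5.06
; GRBL device profile, absolute coords
G21
G90
G0 X7.062 Y153.797
M3 S144
G1 X57.074 Y153.797 F4633
G1 X57.074 Y117.565
G1 X7.062 Y117.565
G1 X7.062 Y153.797
M5
G0 X95.750 Y43.164
M3 S144
G1 X75.085 Y33.437 F4633
G1 X54.596 Y43.529
G1 X49.711 Y65.840
G1 X64.109 Y83.570
G1 X86.947 Y83.367
G1 X101.029 Y65.385
G1 X95.750 Y43.164
M5
G0 X69.016 Y91.851
M3 S144
G1 X146.420 Y159.212 F4633
M5
G0 X148.462 Y85.204
M3 S144
G1 X122.228 Y143.596 F4633
G1 X197.497 Y168.648
G1 X148.462 Y85.204
M5
G0 X0.000 Y0.000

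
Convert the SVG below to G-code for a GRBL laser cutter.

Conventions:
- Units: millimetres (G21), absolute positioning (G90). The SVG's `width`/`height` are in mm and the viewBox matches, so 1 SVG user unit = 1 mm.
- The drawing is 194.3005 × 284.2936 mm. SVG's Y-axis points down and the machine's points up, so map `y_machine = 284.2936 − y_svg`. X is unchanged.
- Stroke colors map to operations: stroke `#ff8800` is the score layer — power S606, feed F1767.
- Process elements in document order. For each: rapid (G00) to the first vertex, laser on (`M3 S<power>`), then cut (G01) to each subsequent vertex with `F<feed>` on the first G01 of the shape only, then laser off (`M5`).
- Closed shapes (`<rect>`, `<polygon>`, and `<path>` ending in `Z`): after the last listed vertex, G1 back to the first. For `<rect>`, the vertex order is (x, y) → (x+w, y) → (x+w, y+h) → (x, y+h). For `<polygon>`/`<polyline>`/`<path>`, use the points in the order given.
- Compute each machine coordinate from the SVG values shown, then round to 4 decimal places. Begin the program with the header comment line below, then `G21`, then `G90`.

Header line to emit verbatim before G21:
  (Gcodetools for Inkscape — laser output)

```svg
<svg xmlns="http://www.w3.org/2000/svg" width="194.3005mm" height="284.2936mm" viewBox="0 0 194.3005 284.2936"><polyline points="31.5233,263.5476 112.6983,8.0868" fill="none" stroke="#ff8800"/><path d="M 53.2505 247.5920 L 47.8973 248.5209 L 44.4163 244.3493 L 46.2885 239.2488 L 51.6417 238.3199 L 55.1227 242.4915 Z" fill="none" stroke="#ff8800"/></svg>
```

(Gcodetools for Inkscape — laser output)
G21
G90
G00 X31.5233 Y20.7460
M3 S606
G01 X112.6983 Y276.2068 F1767
M5
G00 X53.2505 Y36.7016
M3 S606
G01 X47.8973 Y35.7727 F1767
G01 X44.4163 Y39.9443
G01 X46.2885 Y45.0448
G01 X51.6417 Y45.9737
G01 X55.1227 Y41.8021
G01 X53.2505 Y36.7016
M5

1 u = 1 mm; y_m = 284.2936 − y.

[1] `<polyline>` line segment, #ff8800→score S606 F1767: (31.5233,20.7460) → (112.6983,276.2068)

[2] `<path>` regular polygon, #ff8800→score S606 F1767: (53.2505,36.7016) → (47.8973,35.7727) → (44.4163,39.9443) → (46.2885,45.0448) → (51.6417,45.9737) → (55.1227,41.8021) → (53.2505,36.7016) (closed)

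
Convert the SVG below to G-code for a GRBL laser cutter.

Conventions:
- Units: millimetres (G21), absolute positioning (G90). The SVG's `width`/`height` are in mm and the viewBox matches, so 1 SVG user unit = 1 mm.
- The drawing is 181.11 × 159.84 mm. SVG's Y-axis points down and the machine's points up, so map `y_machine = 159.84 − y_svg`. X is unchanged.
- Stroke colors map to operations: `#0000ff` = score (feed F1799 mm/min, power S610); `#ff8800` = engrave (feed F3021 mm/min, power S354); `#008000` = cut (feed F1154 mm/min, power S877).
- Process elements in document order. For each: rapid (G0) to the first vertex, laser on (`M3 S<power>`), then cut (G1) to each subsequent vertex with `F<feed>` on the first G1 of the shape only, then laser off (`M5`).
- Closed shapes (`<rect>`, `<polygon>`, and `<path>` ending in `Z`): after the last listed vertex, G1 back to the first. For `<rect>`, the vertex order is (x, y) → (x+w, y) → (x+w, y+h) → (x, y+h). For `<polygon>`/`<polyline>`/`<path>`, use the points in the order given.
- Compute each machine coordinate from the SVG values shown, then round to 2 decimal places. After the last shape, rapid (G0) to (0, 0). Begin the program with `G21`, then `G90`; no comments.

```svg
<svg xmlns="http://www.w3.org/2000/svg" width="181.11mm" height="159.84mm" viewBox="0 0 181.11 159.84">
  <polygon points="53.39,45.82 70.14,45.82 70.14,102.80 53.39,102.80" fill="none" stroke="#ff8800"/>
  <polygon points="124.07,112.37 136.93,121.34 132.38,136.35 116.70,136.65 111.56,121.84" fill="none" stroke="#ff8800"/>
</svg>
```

viewBox `0 0 181.11 159.84` with mm width/height → 1 unit = 1 mm. Flip: y_m = 159.84 − y_svg.

**Shape 1** — `<polygon>` rectangle, stroke `#ff8800` → engrave (S354, F3021). Machine vertices: (53.39,114.02) → (70.14,114.02) → (70.14,57.04) → (53.39,57.04) → (53.39,114.02). Closed: final G1 returns to the first vertex.

**Shape 2** — `<polygon>` regular polygon, stroke `#ff8800` → engrave (S354, F3021). Machine vertices: (124.07,47.47) → (136.93,38.50) → (132.38,23.49) → (116.70,23.19) → (111.56,38.00) → (124.07,47.47). Closed: final G1 returns to the first vertex.

G21
G90
G0 X53.39 Y114.02
M3 S354
G1 X70.14 Y114.02 F3021
G1 X70.14 Y57.04
G1 X53.39 Y57.04
G1 X53.39 Y114.02
M5
G0 X124.07 Y47.47
M3 S354
G1 X136.93 Y38.50 F3021
G1 X132.38 Y23.49
G1 X116.70 Y23.19
G1 X111.56 Y38.00
G1 X124.07 Y47.47
M5
G0 X0.00 Y0.00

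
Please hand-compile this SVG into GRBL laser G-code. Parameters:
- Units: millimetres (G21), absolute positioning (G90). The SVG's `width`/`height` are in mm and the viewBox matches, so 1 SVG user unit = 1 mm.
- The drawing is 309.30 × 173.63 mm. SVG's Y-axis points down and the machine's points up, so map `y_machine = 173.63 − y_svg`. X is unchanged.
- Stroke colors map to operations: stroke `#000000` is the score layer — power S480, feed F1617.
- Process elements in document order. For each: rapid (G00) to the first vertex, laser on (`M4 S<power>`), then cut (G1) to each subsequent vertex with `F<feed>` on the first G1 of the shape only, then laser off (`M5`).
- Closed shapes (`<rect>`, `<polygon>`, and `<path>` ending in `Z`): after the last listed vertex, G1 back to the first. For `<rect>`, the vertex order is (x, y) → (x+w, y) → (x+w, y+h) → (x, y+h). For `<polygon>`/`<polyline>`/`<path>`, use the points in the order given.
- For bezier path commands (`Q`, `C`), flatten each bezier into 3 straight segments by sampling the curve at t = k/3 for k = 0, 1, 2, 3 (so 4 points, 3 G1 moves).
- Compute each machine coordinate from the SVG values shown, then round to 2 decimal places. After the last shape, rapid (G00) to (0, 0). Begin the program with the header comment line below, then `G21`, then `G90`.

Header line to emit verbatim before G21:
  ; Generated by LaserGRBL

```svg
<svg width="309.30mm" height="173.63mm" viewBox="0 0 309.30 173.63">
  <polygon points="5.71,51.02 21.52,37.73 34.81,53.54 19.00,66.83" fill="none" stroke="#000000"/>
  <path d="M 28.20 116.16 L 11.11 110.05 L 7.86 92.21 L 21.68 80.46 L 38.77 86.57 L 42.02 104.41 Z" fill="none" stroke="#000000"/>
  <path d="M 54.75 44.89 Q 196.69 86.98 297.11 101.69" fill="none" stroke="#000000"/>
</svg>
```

viewBox `0 0 309.30 173.63` with mm width/height → 1 unit = 1 mm. Flip: y_m = 173.63 − y_svg.

**Shape 1** — `<polygon>` regular polygon, stroke `#000000` → score (S480, F1617). Machine vertices: (5.71,122.61) → (21.52,135.90) → (34.81,120.09) → (19.00,106.80) → (5.71,122.61). Closed: final G1 returns to the first vertex.

**Shape 2** — `<path>` regular polygon, stroke `#000000` → score (S480, F1617). Machine vertices: (28.20,57.47) → (11.11,63.58) → (7.86,81.42) → (21.68,93.17) → (38.77,87.06) → (42.02,69.22) → (28.20,57.47). Closed: final G1 returns to the first vertex.

**Shape 3** — `<path>` quadratic bezier, stroke `#000000` → score (S480, F1617). Control points (SVG): P0=(54.75,44.89), P1=(196.69,86.98), P2=(297.11,101.69); sampled at t=k/3. Machine vertices: (54.75,128.74) → (144.76,103.72) → (225.55,84.79) → (297.11,71.94). Open path.

; Generated by LaserGRBL
G21
G90
G00 X5.71 Y122.61
M4 S480
G1 X21.52 Y135.90 F1617
G1 X34.81 Y120.09
G1 X19.00 Y106.80
G1 X5.71 Y122.61
M5
G00 X28.20 Y57.47
M4 S480
G1 X11.11 Y63.58 F1617
G1 X7.86 Y81.42
G1 X21.68 Y93.17
G1 X38.77 Y87.06
G1 X42.02 Y69.22
G1 X28.20 Y57.47
M5
G00 X54.75 Y128.74
M4 S480
G1 X144.76 Y103.72 F1617
G1 X225.55 Y84.79
G1 X297.11 Y71.94
M5
G00 X0.00 Y0.00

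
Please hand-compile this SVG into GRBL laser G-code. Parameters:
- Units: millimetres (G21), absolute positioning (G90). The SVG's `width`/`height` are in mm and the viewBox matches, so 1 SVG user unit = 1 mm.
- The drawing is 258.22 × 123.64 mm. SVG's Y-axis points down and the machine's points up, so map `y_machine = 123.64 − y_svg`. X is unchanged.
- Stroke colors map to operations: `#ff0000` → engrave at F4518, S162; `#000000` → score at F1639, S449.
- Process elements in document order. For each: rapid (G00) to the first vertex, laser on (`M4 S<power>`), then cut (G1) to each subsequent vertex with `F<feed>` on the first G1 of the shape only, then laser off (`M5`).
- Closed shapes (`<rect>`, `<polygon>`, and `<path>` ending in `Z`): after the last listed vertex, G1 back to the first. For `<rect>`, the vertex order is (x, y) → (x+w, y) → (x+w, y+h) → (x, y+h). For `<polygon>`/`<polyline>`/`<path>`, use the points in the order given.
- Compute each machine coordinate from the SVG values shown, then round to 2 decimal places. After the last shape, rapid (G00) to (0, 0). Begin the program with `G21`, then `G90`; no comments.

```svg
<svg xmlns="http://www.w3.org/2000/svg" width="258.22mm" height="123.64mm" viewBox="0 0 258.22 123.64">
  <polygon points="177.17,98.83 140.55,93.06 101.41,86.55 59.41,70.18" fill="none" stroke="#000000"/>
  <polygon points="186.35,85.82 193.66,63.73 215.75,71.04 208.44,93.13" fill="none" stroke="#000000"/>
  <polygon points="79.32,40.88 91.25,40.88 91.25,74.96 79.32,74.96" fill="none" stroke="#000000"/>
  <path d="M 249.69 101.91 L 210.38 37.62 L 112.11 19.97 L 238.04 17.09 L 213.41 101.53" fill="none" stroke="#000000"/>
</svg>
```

G21
G90
G00 X177.17 Y24.81
M4 S449
G1 X140.55 Y30.58 F1639
G1 X101.41 Y37.09
G1 X59.41 Y53.46
G1 X177.17 Y24.81
M5
G00 X186.35 Y37.82
M4 S449
G1 X193.66 Y59.91 F1639
G1 X215.75 Y52.60
G1 X208.44 Y30.51
G1 X186.35 Y37.82
M5
G00 X79.32 Y82.76
M4 S449
G1 X91.25 Y82.76 F1639
G1 X91.25 Y48.68
G1 X79.32 Y48.68
G1 X79.32 Y82.76
M5
G00 X249.69 Y21.73
M4 S449
G1 X210.38 Y86.02 F1639
G1 X112.11 Y103.67
G1 X238.04 Y106.55
G1 X213.41 Y22.11
M5
G00 X0.00 Y0.00

1 u = 1 mm; y_m = 123.64 − y.

[1] `<polygon>` closed polygon, #000000→score S449 F1639: (177.17,24.81) → (140.55,30.58) → (101.41,37.09) → (59.41,53.46) → (177.17,24.81) (closed)

[2] `<polygon>` regular polygon, #000000→score S449 F1639: (186.35,37.82) → (193.66,59.91) → (215.75,52.60) → (208.44,30.51) → (186.35,37.82) (closed)

[3] `<polygon>` rectangle, #000000→score S449 F1639: (79.32,82.76) → (91.25,82.76) → (91.25,48.68) → (79.32,48.68) → (79.32,82.76) (closed)

[4] `<path>` open polyline, #000000→score S449 F1639: (249.69,21.73) → (210.38,86.02) → (112.11,103.67) → (238.04,106.55) → (213.41,22.11)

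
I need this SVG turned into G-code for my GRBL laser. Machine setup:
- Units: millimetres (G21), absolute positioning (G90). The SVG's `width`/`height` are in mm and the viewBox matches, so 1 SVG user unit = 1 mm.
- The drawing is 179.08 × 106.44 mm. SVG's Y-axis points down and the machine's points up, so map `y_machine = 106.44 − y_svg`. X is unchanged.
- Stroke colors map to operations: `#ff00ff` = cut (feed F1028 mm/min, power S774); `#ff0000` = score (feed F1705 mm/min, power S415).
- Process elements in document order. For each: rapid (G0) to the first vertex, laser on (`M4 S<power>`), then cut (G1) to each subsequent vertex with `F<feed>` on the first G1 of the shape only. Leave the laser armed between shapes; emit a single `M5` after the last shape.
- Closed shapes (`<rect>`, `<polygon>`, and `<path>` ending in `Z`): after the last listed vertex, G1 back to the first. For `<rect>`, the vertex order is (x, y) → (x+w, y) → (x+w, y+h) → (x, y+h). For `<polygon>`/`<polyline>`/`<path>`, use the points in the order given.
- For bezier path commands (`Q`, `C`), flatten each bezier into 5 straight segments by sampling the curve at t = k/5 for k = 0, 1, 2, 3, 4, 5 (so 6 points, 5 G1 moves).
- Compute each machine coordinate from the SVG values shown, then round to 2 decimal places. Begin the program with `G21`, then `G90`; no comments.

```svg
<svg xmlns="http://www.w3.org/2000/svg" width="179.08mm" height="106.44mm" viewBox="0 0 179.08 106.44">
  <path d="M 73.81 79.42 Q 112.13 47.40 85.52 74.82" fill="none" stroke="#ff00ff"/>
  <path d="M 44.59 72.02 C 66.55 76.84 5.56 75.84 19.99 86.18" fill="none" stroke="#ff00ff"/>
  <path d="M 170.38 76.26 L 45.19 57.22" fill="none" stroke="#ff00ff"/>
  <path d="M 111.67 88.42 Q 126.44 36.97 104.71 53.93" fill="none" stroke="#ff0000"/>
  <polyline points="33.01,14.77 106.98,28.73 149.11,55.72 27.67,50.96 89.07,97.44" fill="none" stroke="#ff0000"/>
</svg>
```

1 u = 1 mm; y_m = 106.44 − y.

[1] `<path>` quadratic bezier, #ff00ff→cut S774 F1028: (73.81,27.02) → (86.54,37.45) → (94.08,43.13) → (96.42,44.05) → (93.57,40.21) → (85.52,31.62)

[2] `<path>` cubic bezier, #ff00ff→cut S774 F1028: (44.59,34.42) → (49.08,32.09) → (41.26,30.33) → (28.74,28.32) → (19.12,25.24) → (19.99,20.26)

[3] `<path>` line segment, #ff00ff→cut S774 F1028: (170.38,30.18) → (45.19,49.22)

[4] `<path>` quadratic bezier, #ff0000→score S415 F1705: (111.67,18.02) → (116.12,35.86) → (117.65,48.23) → (116.25,55.13) → (111.94,56.56) → (104.71,52.51)

[5] `<polyline>` open polyline, #ff0000→score S415 F1705: (33.01,91.67) → (106.98,77.71) → (149.11,50.72) → (27.67,55.48) → (89.07,9.00)

G21
G90
G0 X73.81 Y27.02
M4 S774
G1 X86.54 Y37.45 F1028
G1 X94.08 Y43.13
G1 X96.42 Y44.05
G1 X93.57 Y40.21
G1 X85.52 Y31.62
G0 X44.59 Y34.42
M4 S774
G1 X49.08 Y32.09 F1028
G1 X41.26 Y30.33
G1 X28.74 Y28.32
G1 X19.12 Y25.24
G1 X19.99 Y20.26
G0 X170.38 Y30.18
M4 S774
G1 X45.19 Y49.22 F1028
G0 X111.67 Y18.02
M4 S415
G1 X116.12 Y35.86 F1705
G1 X117.65 Y48.23
G1 X116.25 Y55.13
G1 X111.94 Y56.56
G1 X104.71 Y52.51
G0 X33.01 Y91.67
M4 S415
G1 X106.98 Y77.71 F1705
G1 X149.11 Y50.72
G1 X27.67 Y55.48
G1 X89.07 Y9.00
M5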